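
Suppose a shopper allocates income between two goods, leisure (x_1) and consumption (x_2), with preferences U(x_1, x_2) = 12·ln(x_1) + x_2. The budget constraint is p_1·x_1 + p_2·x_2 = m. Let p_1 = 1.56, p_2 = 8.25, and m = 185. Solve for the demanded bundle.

x_1* = 63.4615, x_2* = 10.4242

Set MRS = p_1/p_2: (12/x_1)/1 = p_1/p_2.
So x_1*(p_1,p_2) = 12·p_2/p_1, independent of income; and x_2* = (m − 12·p_2)/p_2.
At the given prices: x_1* = 12·8.25/1.56 = 63.4615, and x_2* = 10.4242.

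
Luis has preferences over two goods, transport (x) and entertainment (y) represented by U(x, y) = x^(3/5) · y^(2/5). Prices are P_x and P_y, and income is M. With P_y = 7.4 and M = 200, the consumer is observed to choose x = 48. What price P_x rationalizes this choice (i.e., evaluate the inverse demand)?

Tangency: MRS = (3/2)·y/x = P_x/P_y.
So 0.6·P_y·y = 0.4·P_x·x; combined with the budget, a share 0.6 of income goes to x.
Demand: x*(P_x,P_y,M) = 0.6·M/P_x and y* = 0.4·M/P_y.
Set x* = 48 in the demand function and solve for P_x: P_x = 2.5.

P_x = 2.5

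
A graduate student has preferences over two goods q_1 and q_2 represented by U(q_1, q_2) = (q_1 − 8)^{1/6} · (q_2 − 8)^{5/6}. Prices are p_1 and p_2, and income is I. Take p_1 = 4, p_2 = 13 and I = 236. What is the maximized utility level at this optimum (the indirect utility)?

This is Cobb-Douglas in (q_1−8, q_2−8): tangency gives 1/6·p_2·(q_2−8) = 5/6·p_1·(q_1−8).
After buying the subsistence bundle (8, 8), a share 1/6 of the remaining income goes to q_1: q_1* = 8 + 1/6·(I − 8p_1 − 8p_2)/p_1.
Discretionary income = 236 − 8·4 − 8·13 = 100; q_1* = 8 + 1/6·100/4 = 12.1667; q_2* = 8 + 5/6·100/13 = 14.4103.
Utility at the optimum: U(12.1667, 14.4103) = 5.9662.

V = 5.9662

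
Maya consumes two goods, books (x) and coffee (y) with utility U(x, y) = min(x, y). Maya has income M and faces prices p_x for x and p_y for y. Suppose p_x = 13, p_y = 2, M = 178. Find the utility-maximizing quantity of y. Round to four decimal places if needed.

Here 13 + 2 = 15, giving y* = 11.8667.

y* = 11.8667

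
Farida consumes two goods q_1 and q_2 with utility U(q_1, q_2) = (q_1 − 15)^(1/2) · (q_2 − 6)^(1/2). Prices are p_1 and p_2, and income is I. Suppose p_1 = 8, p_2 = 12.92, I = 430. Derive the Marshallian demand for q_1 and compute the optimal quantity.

This is Cobb-Douglas in (q_1−15, q_2−6): tangency gives 0.5·p_2·(q_2−6) = 0.5·p_1·(q_1−15).
Substituting into the budget: q_1* = 15 + 0.5·(I − 15·p_1 − 6·p_2)/p_1, and q_2* = 6 + 0.5·(…)/p_2.
Discretionary income = 430 − 15·8 − 6·12.92 = 232.48; q_1* = 15 + 0.5·232.48/8 = 29.53.

q_1* = 29.53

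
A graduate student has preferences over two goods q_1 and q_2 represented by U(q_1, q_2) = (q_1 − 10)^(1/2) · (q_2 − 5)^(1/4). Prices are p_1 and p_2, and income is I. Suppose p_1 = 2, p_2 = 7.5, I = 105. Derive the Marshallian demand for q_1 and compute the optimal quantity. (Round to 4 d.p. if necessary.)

q_1* = 25.8333

Let q_1' = q_1−10, q_2' = q_2−5. MRS = 2·q_2'/q_1' = p_1/p_2.
After buying the subsistence bundle (10, 5), a share 2/3 of the remaining income goes to q_1: q_1* = 10 + 2/3·(I − 10p_1 − 5p_2)/p_1.
Discretionary income = 105 − 10·2 − 5·7.5 = 47.5; q_1* = 10 + 2/3·47.5/2 = 25.8333.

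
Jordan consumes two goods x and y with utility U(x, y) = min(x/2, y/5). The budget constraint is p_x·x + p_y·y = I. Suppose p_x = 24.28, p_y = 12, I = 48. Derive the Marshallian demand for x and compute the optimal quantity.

With perfect complements, no substitution: consume in ratio x:y = 2:5.
Budget: p_x·x + p_y·(5/2)·x = I, so (2·p_x + 5·p_y)·x = 2·I.
Demand: x*(p_x,p_y,I) = 2·I/(2·p_x + 5·p_y), y* = 5·I/(2·p_x + 5·p_y).
Here 2·24.28 + 5·12 = 108.56, giving x* = 0.8843.

x* = 0.8843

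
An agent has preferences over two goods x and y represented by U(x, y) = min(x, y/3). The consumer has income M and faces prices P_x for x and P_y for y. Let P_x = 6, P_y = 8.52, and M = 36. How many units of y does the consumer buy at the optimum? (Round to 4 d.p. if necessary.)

y* = 3.4221

Leontief preferences: the optimum is at the kink where x/1 = y/3, i.e. y = 3·x.
Budget: P_x·x + P_y·3·x = M, so (P_x + 3·P_y)·x = M.
Demand: x*(P_x,P_y,M) = M/(P_x + 3·P_y), y* = 3·M/(P_x + 3·P_y).
Here 6 + 3·8.52 = 31.56, giving y* = 3.4221.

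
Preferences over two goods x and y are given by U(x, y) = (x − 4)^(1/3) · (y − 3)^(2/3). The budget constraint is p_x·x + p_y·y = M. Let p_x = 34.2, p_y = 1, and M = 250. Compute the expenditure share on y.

This is Cobb-Douglas in (x−4, y−3): tangency gives 1/3·p_y·(y−3) = 2/3·p_x·(x−4).
Substituting into the budget: x* = 4 + 1/3·(M − 4·p_x − 3·p_y)/p_x, and y* = 3 + 2/3·(…)/p_y.
Discretionary income = 250 − 4·34.2 − 3·1 = 110.2; x* = 4 + 1/3·110.2/34.2 = 5.0741; y* = 3 + 2/3·110.2/1 = 76.4667.
Expenditure on y: 1·76.4667 = 76.4667; share = 0.3059.

share on y = 0.3059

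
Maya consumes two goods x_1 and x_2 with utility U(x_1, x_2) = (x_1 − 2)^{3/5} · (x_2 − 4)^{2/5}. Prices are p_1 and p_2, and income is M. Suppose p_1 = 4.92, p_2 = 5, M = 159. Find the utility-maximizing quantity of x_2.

x_2* = 14.3328

This is Cobb-Douglas in (x_1−2, x_2−4): tangency gives 0.6·p_2·(x_2−4) = 0.4·p_1·(x_1−2).
Substituting into the budget: x_1* = 2 + 0.6·(M − 2·p_1 − 4·p_2)/p_1, and x_2* = 4 + 0.4·(…)/p_2.
Discretionary income = 159 − 2·4.92 − 4·5 = 129.16; x_2* = 4 + 0.4·129.16/5 = 14.3328.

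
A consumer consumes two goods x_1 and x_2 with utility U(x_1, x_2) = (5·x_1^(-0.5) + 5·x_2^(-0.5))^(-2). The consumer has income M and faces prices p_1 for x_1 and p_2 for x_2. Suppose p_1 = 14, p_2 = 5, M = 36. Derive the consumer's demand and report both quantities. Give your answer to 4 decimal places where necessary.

x_1* = 1.5042, x_2* = 2.9882

MU_x_1 ∝ 5·x_1^(-1.5), MU_x_2 ∝ 5·x_2^(-1.5), so MRS = (x_2/x_1)^(1.5) = p_1/p_2.
Hence x_2/x_1 = (p_1/p_2)^(1/(1.5)), i.e. raised to the 2/3 power.
Substitute x_2 = (x_2/x_1)·x_1 into the budget: x_1* = M/(p_1 + p_2·(x_2/x_1)).
Numerically x_2/x_1 = 1.986577, so x_1* = 36/(14 + 5·1.986577) = 1.5042 and x_2* = 1.986577·1.5042 = 2.9882.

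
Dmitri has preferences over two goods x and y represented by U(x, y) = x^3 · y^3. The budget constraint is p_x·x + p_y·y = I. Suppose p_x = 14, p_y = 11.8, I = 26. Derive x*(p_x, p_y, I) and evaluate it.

Demand: x*(p_x,p_y,I) = 0.5·I/p_x and y* = 0.5·I/p_y.
At p_x=14, p_y=11.8, I=26: x* = 0.5·26/14 = 0.9286.

x* = 0.9286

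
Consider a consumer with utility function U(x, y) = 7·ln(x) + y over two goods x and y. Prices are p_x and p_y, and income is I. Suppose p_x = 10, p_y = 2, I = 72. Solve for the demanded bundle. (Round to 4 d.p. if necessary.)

x* = 1.4, y* = 29

Set MRS = p_x/p_y: (7/x)/1 = p_x/p_y.
So x*(p_x,p_y) = 7·p_y/p_x, independent of income; and y* = (I − 7·p_y)/p_y.
At the given prices: x* = 7·2/10 = 1.4, and y* = 29.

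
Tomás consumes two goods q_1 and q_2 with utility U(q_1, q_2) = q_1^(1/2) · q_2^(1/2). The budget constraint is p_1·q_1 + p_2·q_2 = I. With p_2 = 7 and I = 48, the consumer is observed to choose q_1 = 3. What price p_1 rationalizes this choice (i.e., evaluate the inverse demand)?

p_1 = 8

The MRS is q_2/q_1. Set MRS = p_1/p_2.
Rearranging, p_2·q_2 = p_1·q_1. Substituting into the budget gives p_1·q_1·(1 + 1) = I.
Demand: q_1*(p_1,p_2,I) = 0.5·I/p_1 and q_2* = 0.5·I/p_2.
Set q_1* = 3 in the demand function and solve for p_1: p_1 = 8.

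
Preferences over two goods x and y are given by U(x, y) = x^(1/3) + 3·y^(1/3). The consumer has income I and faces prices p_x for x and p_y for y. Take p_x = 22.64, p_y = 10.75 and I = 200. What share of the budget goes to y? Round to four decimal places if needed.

share on y = 0.8829

MRS = MU_x/MU_y = (1/3)·(y/x)^(2/3). Set equal to p_x/p_y.
Solve for the ratio: y/x = [3·p_x/p_y]^(1.5).
Substitute y = (y/x)·x into the budget: x* = I/(p_x + p_y·(y/x)).
Numerically y/x = 15.881218, so x* = 200/(22.64 + 10.75·15.881218) = 1.0343 and y* = 15.881218·1.0343 = 16.4263.
Expenditure on y: 10.75·16.4263 = 176.5829; share = 0.8829.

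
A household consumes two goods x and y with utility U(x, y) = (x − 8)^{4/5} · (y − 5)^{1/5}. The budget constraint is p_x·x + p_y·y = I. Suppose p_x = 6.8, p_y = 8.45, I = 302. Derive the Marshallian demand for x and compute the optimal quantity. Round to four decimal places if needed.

Substituting into the budget: x* = 8 + 0.8·(I − 8·p_x − 5·p_y)/p_x, and y* = 5 + 0.2·(…)/p_y.
Discretionary income = 302 − 8·6.8 − 5·8.45 = 205.35; x* = 8 + 0.8·205.35/6.8 = 32.1588.

x* = 32.1588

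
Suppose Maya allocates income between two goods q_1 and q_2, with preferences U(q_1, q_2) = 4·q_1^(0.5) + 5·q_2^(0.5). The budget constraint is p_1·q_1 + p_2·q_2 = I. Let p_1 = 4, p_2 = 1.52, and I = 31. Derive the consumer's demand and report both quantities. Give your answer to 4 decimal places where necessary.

MRS = MU_q_1/MU_q_2 = (4/5)·(q_2/q_1)^(0.5). Set equal to p_1/p_2.
Solve for the ratio: q_2/q_1 = [(5/4)·p_1/p_2]^(2).
Substitute q_2 = (q_2/q_1)·q_1 into the budget: q_1* = I/(p_1 + p_2·(q_2/q_1)).
Numerically q_2/q_1 = 10.820637, so q_1* = 31/(4 + 1.52·10.820637) = 1.5161 and q_2* = 10.820637·1.5161 = 16.405.

q_1* = 1.5161, q_2* = 16.405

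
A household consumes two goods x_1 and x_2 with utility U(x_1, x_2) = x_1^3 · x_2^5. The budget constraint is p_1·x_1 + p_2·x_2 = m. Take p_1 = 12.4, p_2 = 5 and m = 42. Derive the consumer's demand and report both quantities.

MU_x_1/MU_x_2 = (3·x_2)/(5·x_1); tangency sets this equal to p_1/p_2.
So 3·p_2·x_2 = 5·p_1·x_1; combined with the budget, a share 0.375 of income goes to x_1.
Demand: x_1*(p_1,p_2,m) = 0.375·m/p_1 and x_2* = 0.625·m/p_2.
At p_1=12.4, p_2=5, m=42: x_1* = 0.375·42/12.4 = 1.2702, x_2* = 5.25.

x_1* = 1.2702, x_2* = 5.25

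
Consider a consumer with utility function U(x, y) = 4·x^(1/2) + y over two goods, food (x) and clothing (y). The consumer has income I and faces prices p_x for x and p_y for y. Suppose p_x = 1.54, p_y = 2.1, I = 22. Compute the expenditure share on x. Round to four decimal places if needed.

share on x = 0.5207

Set MRS = p_x/p_y: 2·x^(−1/2) = p_x/p_y.
Solve: √x = 2·p_y/p_x, so x*(p_x,p_y) = (2·p_y/p_x)², and y* = (I − p_x·x*)/p_y.
Plugging in: x* = (2·2.1/1.54)² = 7.438, y* = 5.0216.
Expenditure on x: 1.54·7.438 = 11.4545; share = 0.5207.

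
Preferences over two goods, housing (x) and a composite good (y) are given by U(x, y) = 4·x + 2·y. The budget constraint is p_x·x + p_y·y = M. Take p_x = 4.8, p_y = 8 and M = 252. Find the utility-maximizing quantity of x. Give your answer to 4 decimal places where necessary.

x* = 52.5

x gives more utility per dollar, so spend all income on x: x* = M/p_x, y* = 0.
Numerically: x* = 52.5, y* = 0.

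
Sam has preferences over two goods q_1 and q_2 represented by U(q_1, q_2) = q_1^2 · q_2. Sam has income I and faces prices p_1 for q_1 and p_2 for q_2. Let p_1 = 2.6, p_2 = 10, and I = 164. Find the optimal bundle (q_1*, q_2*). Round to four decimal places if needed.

The MRS is 2·q_2/q_1. Set MRS = p_1/p_2.
So 2·p_2·q_2 = p_1·q_1; combined with the budget, a share 2/3 of income goes to q_1.
Demand: q_1*(p_1,p_2,I) = 2/3·I/p_1 and q_2* = 1/3·I/p_2.
At p_1=2.6, p_2=10, I=164: q_1* = 2/3·164/2.6 = 42.0513, q_2* = 5.4667.

q_1* = 42.0513, q_2* = 5.4667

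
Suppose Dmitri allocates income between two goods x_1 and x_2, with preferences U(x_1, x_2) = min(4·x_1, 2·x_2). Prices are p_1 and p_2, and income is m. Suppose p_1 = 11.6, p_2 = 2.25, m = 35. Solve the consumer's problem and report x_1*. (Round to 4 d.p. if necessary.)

x_1* = 2.1739

Leontief preferences: the optimum is at the kink where x_1/2 = x_2/4, i.e. x_2 = 2·x_1.
Budget: p_1·x_1 + p_2·2·x_1 = m, so (2·p_1 + 4·p_2)·x_1 = 2·m.
Demand: x_1*(p_1,p_2,m) = 2·m/(2·p_1 + 4·p_2), x_2* = 4·m/(2·p_1 + 4·p_2).
Here 2·11.6 + 4·2.25 = 32.2, giving x_1* = 2.1739.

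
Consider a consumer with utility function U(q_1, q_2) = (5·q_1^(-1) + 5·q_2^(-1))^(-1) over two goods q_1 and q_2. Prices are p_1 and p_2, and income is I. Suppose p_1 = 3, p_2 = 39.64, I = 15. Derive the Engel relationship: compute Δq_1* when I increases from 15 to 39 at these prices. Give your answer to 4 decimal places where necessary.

From the CES first-order condition, (q_2/q_1)^(2) = p_1/p_2.
Solve for the ratio: q_2/q_1 = [p_1/p_2]^(0.5).
Substitute q_2 = (q_2/q_1)·q_1 into the budget: q_1* = I/(p_1 + p_2·(q_2/q_1)).
Numerically q_2/q_1 = 0.275102, so q_1* = 15/(3 + 39.64·0.275102) = 1.0787.
At I' = 39: q_1* = 2.8047. Change: 2.8047 − 1.0787 = 1.726.

Δq_1* = 1.726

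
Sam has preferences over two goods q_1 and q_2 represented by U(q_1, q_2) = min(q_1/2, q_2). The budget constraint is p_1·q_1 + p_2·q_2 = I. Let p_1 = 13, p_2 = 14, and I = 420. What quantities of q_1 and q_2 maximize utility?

q_1* = 21, q_2* = 10.5

With perfect complements, no substitution: consume in ratio q_1:q_2 = 2:1.
Budget: p_1·q_1 + p_2·(1/2)·q_1 = I, so (2·p_1 + p_2)·q_1 = 2·I.
Demand: q_1*(p_1,p_2,I) = 2·I/(2·p_1 + p_2), q_2* = I/(2·p_1 + p_2).
Here 2·13 + 14 = 40, giving q_1* = 21 and q_2* = 10.5.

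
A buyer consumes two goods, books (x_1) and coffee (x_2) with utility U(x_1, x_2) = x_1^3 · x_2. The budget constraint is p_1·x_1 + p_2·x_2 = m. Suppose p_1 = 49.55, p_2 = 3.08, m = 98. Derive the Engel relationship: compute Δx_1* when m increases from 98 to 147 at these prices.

Δx_1* = 0.7417

Tangency: MRS = 3·x_2/x_1 = p_1/p_2.
So 3·p_2·x_2 = p_1·x_1; combined with the budget, a share 0.75 of income goes to x_1.
Demand: x_1*(p_1,p_2,m) = 0.75·m/p_1 and x_2* = 0.25·m/p_2.
At p_1=49.55, p_2=3.08, m=98: x_1* = 0.75·98/49.55 = 1.4834.
At m' = 147: x_1* = 2.225. Change: 2.225 − 1.4834 = 0.7417.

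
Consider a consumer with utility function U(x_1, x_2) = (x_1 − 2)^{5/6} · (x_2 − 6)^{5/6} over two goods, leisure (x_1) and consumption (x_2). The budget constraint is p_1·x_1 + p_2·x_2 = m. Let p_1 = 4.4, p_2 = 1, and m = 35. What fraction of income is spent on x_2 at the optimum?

This is Cobb-Douglas in (x_1−2, x_2−6): tangency gives 5/6·p_2·(x_2−6) = 5/6·p_1·(x_1−2).
Substituting into the budget: x_1* = 2 + 0.5·(m − 2·p_1 − 6·p_2)/p_1, and x_2* = 6 + 0.5·(…)/p_2.
Discretionary income = 35 − 2·4.4 − 6·1 = 20.2; x_1* = 2 + 0.5·20.2/4.4 = 4.2955; x_2* = 6 + 0.5·20.2/1 = 16.1.
Expenditure on x_2: 1·16.1 = 16.1; share = 0.46.

share on x_2 = 0.46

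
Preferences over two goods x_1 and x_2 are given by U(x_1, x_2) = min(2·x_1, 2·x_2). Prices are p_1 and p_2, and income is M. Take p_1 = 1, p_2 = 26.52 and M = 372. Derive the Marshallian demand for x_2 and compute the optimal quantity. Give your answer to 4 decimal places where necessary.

Leontief preferences: the optimum is at the kink where x_1/2 = x_2/2, i.e. x_2 = x_1.
Budget: p_1·x_1 + p_2·x_1 = M, so (2·p_1 + 2·p_2)·x_1 = 2·M.
Demand: x_1*(p_1,p_2,M) = 2·M/(2·p_1 + 2·p_2), x_2* = 2·M/(2·p_1 + 2·p_2).
Here 2·1 + 2·26.52 = 55.04, giving x_2* = 13.5174.

x_2* = 13.5174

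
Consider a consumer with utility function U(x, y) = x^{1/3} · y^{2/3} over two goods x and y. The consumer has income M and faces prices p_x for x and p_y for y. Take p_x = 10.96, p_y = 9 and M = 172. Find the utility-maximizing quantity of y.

MU_x/MU_y = (1/3·y)/(2/3·x); tangency sets this equal to p_x/p_y.
Rearranging, p_y·y = 2·p_x·x. Substituting into the budget gives p_x·x·(1 + 2) = M.
Demand: x*(p_x,p_y,M) = 1/3·M/p_x and y* = 2/3·M/p_y.
At p_x=10.96, p_y=9, M=172: y* = 2/3·172/9 = 12.7407.

y* = 12.7407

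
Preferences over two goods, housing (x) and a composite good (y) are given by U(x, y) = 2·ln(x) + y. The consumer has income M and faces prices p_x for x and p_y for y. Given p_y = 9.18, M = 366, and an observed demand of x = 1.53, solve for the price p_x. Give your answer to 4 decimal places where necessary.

p_x = 12

MU_x = 2/x, MU_y = 1. Tangency: 2/x = p_x/p_y.
So x*(p_x,p_y) = 2·p_y/p_x, independent of income; and y* = (M − 2·p_y)/p_y.
Set x* = 1.53 in the demand function and solve for p_x: p_x = 12.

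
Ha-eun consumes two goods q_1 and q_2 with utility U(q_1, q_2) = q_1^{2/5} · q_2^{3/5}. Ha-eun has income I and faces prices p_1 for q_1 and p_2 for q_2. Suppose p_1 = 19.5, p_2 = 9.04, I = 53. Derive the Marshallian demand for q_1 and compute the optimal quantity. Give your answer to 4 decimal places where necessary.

Tangency: MRS = (2/3)·q_2/q_1 = p_1/p_2.
Rearranging, p_2·q_2 = (3/2)·p_1·q_1. Substituting into the budget gives p_1·q_1·(1 + (3/2)) = I.
Demand: q_1*(p_1,p_2,I) = 0.4·I/p_1 and q_2* = 0.6·I/p_2.
At p_1=19.5, p_2=9.04, I=53: q_1* = 0.4·53/19.5 = 1.0872.

q_1* = 1.0872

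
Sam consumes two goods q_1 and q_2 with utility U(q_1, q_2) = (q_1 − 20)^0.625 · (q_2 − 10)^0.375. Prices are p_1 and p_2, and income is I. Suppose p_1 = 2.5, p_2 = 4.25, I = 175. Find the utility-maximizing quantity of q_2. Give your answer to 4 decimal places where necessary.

q_2* = 17.2794

This is Cobb-Douglas in (q_1−20, q_2−10): tangency gives 0.625·p_2·(q_2−10) = 0.375·p_1·(q_1−20).
After buying the subsistence bundle (20, 10), a share 0.625 of the remaining income goes to q_1: q_1* = 20 + 0.625·(I − 20p_1 − 10p_2)/p_1.
Discretionary income = 175 − 20·2.5 − 10·4.25 = 82.5; q_2* = 10 + 0.375·82.5/4.25 = 17.2794.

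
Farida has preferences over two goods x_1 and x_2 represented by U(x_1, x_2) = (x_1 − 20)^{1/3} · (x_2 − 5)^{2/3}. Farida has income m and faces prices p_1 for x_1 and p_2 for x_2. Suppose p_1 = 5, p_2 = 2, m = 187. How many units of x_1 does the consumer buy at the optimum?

x_1* = 25.1333

This is Cobb-Douglas in (x_1−20, x_2−5): tangency gives 1/3·p_2·(x_2−5) = 2/3·p_1·(x_1−20).
Substituting into the budget: x_1* = 20 + 1/3·(m − 20·p_1 − 5·p_2)/p_1, and x_2* = 5 + 2/3·(…)/p_2.
Discretionary income = 187 − 20·5 − 5·2 = 77; x_1* = 20 + 1/3·77/5 = 25.1333.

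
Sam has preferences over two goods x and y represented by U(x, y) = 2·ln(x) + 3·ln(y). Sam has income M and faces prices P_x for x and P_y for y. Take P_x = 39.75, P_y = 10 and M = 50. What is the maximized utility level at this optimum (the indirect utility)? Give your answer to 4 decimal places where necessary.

Tangency: MRS = (2/3)·y/x = P_x/P_y.
So 2·P_y·y = 3·P_x·x; combined with the budget, a share 0.4 of income goes to x.
Demand: x*(P_x,P_y,M) = 0.4·M/P_x and y* = 0.6·M/P_y.
At P_x=39.75, P_y=10, M=50: x* = 0.4·50/39.75 = 0.5031, y* = 3.
Utility at the optimum: U(0.5031, 3) = 1.9221.

V = 1.9221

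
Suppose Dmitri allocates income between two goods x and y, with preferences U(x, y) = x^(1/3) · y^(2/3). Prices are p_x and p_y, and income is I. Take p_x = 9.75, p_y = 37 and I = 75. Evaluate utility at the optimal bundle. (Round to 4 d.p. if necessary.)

Tangency: MRS = (1/2)·y/x = p_x/p_y.
Rearranging, p_y·y = 2·p_x·x. Substituting into the budget gives p_x·x·(1 + 2) = I.
Demand: x*(p_x,p_y,I) = 1/3·I/p_x and y* = 2/3·I/p_y.
At p_x=9.75, p_y=37, I=75: x* = 1/3·75/9.75 = 2.5641, y* = 1.3514.
Utility at the optimum: U(2.5641, 1.3514) = 1.673.

V = 1.673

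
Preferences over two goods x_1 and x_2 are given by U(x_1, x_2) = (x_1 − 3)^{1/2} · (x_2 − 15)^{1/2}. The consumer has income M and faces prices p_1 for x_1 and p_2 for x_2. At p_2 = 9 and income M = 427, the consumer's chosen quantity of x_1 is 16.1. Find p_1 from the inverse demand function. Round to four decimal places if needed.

This is Cobb-Douglas in (x_1−3, x_2−15): tangency gives 0.5·p_2·(x_2−15) = 0.5·p_1·(x_1−3).
Substituting into the budget: x_1* = 3 + 0.5·(M − 3·p_1 − 15·p_2)/p_1, and x_2* = 15 + 0.5·(…)/p_2.
Set x_1* = 16.1 in the demand function and solve for p_1: p_1 = 10.

p_1 = 10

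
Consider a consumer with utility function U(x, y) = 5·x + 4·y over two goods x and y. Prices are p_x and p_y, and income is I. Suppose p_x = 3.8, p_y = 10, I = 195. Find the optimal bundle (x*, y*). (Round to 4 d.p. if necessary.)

x gives more utility per dollar, so spend all income on x: x* = I/p_x, y* = 0.
Numerically: x* = 51.3158, y* = 0.

x* = 51.3158, y* = 0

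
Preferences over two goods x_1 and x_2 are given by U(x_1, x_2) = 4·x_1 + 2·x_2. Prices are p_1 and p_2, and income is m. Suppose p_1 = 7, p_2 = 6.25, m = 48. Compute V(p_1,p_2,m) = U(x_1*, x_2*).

V = 27.4286

Linear utility — the consumer picks whichever good has higher MU/price: 4/7 = 0.5714 vs 2/6.25 = 0.32.
x_1 gives more utility per dollar, so spend all income on x_1: x_1* = m/p_1, x_2* = 0.
Numerically: x_1* = 6.8571, x_2* = 0.
Utility at the optimum: U(6.8571, 0) = 27.4286.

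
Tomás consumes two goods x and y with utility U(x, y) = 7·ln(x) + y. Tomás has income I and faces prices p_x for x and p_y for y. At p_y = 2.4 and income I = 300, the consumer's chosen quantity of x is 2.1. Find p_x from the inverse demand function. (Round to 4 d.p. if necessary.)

p_x = 8

MU_x = 7/x, MU_y = 1. Tangency: 7/x = p_x/p_y.
So x*(p_x,p_y) = 7·p_y/p_x, independent of income; and y* = (I − 7·p_y)/p_y.
Set x* = 2.1 in the demand function and solve for p_x: p_x = 8.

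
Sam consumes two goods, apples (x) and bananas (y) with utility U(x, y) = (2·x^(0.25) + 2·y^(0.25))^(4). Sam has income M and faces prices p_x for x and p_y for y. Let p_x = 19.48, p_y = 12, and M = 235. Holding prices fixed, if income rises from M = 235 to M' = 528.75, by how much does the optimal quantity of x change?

Δx* = 6.9323

From the CES first-order condition, (y/x)^(0.75) = p_x/p_y.
Hence y/x = (p_x/p_y)^(1/(0.75)), i.e. raised to the 4/3 power.
With the ratio pinned down, the budget gives x* = M/(p_x + p_y·(y/x)) and y* = (y/x)·x*.
Numerically y/x = 1.907847, so x* = 235/(19.48 + 12·1.907847) = 5.5458.
At M' = 528.75: x* = 12.4781. Change: 12.4781 − 5.5458 = 6.9323.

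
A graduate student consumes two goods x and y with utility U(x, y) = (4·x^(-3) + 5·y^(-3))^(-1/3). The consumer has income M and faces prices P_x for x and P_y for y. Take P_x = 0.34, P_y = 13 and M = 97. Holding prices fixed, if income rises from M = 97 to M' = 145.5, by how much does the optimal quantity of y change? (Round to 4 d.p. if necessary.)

MU_x ∝ 4·x^(-4), MU_y ∝ 5·y^(-4), so MRS = (4/5)·(y/x)^(4) = P_x/P_y.
Solve for the ratio: y/x = [(5/4)·P_x/P_y]^(0.25).
Substitute y = (y/x)·x into the budget: x* = M/(P_x + P_y·(y/x)).
Numerically y/x = 0.425218, so x* = 97/(0.34 + 13·0.425218) = 16.5308 and y* = 0.425218·16.5308 = 7.0292.
At M' = 145.5: y* = 10.5438. Change: 10.5438 − 7.0292 = 3.5146.

Δy* = 3.5146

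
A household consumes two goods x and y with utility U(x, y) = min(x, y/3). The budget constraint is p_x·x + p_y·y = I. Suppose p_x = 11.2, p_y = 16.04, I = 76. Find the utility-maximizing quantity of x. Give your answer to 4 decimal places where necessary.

x* = 1.2812

Here 11.2 + 3·16.04 = 59.32, giving x* = 1.2812.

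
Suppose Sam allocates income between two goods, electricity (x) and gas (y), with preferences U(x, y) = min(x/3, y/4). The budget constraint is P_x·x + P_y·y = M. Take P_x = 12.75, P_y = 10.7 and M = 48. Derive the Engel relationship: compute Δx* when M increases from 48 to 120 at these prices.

Here 3·12.75 + 4·10.7 = 81.05, giving x* = 1.7767.
At M' = 120: x* = 4.4417. Change: 4.4417 − 1.7767 = 2.665.

Δx* = 2.665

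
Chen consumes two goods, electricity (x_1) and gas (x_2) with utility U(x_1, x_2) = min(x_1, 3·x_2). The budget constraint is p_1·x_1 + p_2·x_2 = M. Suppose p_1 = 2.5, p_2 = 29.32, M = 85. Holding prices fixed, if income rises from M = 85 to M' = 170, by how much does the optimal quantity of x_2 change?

With perfect complements, no substitution: consume in ratio x_1:x_2 = 3:1.
Budget: p_1·x_1 + p_2·(1/3)·x_1 = M, so (3·p_1 + p_2)·x_1 = 3·M.
Demand: x_1*(p_1,p_2,M) = 3·M/(3·p_1 + p_2), x_2* = M/(3·p_1 + p_2).
Here 3·2.5 + 29.32 = 36.82, giving x_2* = 2.3085.
At M' = 170: x_2* = 4.6171. Change: 4.6171 − 2.3085 = 2.3085.

Δx_2* = 2.3085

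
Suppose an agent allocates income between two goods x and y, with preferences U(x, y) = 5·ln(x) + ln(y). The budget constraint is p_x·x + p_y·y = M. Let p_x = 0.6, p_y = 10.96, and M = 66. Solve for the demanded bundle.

The MRS is 5·y/x. Set MRS = p_x/p_y.
So 5·p_y·y = p_x·x; combined with the budget, a share 5/6 of income goes to x.
Demand: x*(p_x,p_y,M) = 5/6·M/p_x and y* = 1/6·M/p_y.
At p_x=0.6, p_y=10.96, M=66: x* = 5/6·66/0.6 = 91.6667, y* = 1.0036.

x* = 91.6667, y* = 1.0036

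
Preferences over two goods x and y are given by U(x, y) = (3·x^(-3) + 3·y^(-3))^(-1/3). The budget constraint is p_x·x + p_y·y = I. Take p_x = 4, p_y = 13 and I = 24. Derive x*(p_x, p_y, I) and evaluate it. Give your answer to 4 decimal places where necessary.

MRS = MU_x/MU_y = (y/x)^(4). Set equal to p_x/p_y.
Hence y/x = (p_x/p_y)^(1/(4)), i.e. raised to the 0.25 power.
Substitute y = (y/x)·x into the budget: x* = I/(p_x + p_y·(y/x)).
Numerically y/x = 0.744782, so x* = 24/(4 + 13·0.744782) = 1.7541.

x* = 1.7541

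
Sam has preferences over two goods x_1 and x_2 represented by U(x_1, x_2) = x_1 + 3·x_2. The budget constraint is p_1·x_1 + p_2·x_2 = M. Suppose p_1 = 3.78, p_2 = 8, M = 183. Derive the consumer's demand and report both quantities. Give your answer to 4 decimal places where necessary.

x_2 gives more utility per dollar, so spend all income on x_2: x_2* = M/p_2, x_1* = 0.
Numerically: x_1* = 0, x_2* = 22.875.

x_1* = 0, x_2* = 22.875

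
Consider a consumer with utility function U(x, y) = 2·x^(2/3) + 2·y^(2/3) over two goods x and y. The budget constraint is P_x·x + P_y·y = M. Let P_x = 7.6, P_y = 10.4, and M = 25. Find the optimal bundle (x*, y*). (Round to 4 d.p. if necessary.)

x* = 2.1443, y* = 0.8368

Substitute y = (y/x)·x into the budget: x* = M/(P_x + P_y·(y/x)).
Numerically y/x = 0.390248, so x* = 25/(7.6 + 10.4·0.390248) = 2.1443 and y* = 0.390248·2.1443 = 0.8368.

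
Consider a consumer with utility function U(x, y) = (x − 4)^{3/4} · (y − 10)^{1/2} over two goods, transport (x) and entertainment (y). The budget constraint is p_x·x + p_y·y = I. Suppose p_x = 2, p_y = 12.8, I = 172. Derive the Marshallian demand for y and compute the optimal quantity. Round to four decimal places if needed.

y* = 11.125

This is Cobb-Douglas in (x−4, y−10): tangency gives 0.75·p_y·(y−10) = 0.5·p_x·(x−4).
Substituting into the budget: x* = 4 + 0.6·(I − 4·p_x − 10·p_y)/p_x, and y* = 10 + 0.4·(…)/p_y.
Discretionary income = 172 − 4·2 − 10·12.8 = 36; y* = 10 + 0.4·36/12.8 = 11.125.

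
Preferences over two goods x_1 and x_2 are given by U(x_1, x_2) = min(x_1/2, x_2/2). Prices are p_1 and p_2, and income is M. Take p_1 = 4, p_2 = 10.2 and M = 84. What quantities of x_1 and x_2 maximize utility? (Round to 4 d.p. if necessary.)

x_1* = 5.9155, x_2* = 5.9155

With perfect complements, no substitution: consume in ratio x_1:x_2 = 2:2.
Budget: p_1·x_1 + p_2·x_1 = M, so (2·p_1 + 2·p_2)·x_1 = 2·M.
Demand: x_1*(p_1,p_2,M) = 2·M/(2·p_1 + 2·p_2), x_2* = 2·M/(2·p_1 + 2·p_2).
Here 2·4 + 2·10.2 = 28.4, giving x_1* = 5.9155 and x_2* = 5.9155.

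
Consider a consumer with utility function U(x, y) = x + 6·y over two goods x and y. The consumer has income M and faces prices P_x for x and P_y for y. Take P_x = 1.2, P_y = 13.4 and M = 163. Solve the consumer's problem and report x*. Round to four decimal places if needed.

x* = 135.8333

Perfect substitutes: compare marginal utility per dollar. 1/P_x vs 6/P_y → 0.8333 vs 0.4478.
x gives more utility per dollar, so spend all income on x: x* = M/P_x, y* = 0.
Numerically: x* = 135.8333, y* = 0.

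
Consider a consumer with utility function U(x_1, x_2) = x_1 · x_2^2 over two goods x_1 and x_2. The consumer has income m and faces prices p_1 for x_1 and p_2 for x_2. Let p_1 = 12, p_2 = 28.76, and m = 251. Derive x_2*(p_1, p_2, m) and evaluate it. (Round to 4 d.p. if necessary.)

x_2* = 5.8183

MU_x_1/MU_x_2 = (x_2)/(2·x_1); tangency sets this equal to p_1/p_2.
So p_2·x_2 = 2·p_1·x_1; combined with the budget, a share 1/3 of income goes to x_1.
Demand: x_1*(p_1,p_2,m) = 1/3·m/p_1 and x_2* = 2/3·m/p_2.
At p_1=12, p_2=28.76, m=251: x_2* = 2/3·251/28.76 = 5.8183.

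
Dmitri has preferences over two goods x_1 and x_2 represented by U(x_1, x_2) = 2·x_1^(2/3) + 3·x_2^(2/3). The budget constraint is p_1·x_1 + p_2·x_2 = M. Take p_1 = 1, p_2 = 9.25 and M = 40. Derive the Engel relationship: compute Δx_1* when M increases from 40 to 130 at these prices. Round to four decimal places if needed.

From the CES first-order condition, (2/3)·(x_2/x_1)^(1/3) = p_1/p_2.
Solve for the ratio: x_2/x_1 = [(3/2)·p_1/p_2]^(3).
Substitute x_2 = (x_2/x_1)·x_1 into the budget: x_1* = M/(p_1 + p_2·(x_2/x_1)).
Numerically x_2/x_1 = 0.004264, so x_1* = 40/(1 + 9.25·0.004264) = 38.4821.
At M' = 130: x_1* = 125.0668. Change: 125.0668 − 38.4821 = 86.5847.

Δx_1* = 86.5847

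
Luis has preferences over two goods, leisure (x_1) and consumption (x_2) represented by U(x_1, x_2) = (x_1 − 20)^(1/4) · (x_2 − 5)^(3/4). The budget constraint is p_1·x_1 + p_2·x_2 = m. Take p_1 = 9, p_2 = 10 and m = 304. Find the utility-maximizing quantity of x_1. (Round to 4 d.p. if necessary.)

x_1* = 22.0556

Let x_1' = x_1−20, x_2' = x_2−5. MRS = (1/3)·x_2'/x_1' = p_1/p_2.
After buying the subsistence bundle (20, 5), a share 0.25 of the remaining income goes to x_1: x_1* = 20 + 0.25·(m − 20p_1 − 5p_2)/p_1.
Discretionary income = 304 − 20·9 − 5·10 = 74; x_1* = 20 + 0.25·74/9 = 22.0556.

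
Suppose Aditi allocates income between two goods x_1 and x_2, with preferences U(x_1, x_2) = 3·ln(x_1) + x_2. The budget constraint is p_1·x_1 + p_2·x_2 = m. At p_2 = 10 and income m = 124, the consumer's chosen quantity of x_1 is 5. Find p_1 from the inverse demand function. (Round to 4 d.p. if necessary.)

p_1 = 6

MU_x_1 = 3/x_1, MU_x_2 = 1. Tangency: 3/x_1 = p_1/p_2.
So x_1*(p_1,p_2) = 3·p_2/p_1, independent of income; and x_2* = (m − 3·p_2)/p_2.
Set x_1* = 5 in the demand function and solve for p_1: p_1 = 6.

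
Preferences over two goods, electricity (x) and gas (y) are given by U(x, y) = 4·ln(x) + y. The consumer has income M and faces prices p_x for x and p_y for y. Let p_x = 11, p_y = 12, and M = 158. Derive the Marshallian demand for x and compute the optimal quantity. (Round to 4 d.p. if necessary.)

MU_x = 4/x, MU_y = 1. Tangency: 4/x = p_x/p_y.
So x*(p_x,p_y) = 4·p_y/p_x, independent of income; and y* = (M − 4·p_y)/p_y.
At the given prices: x* = 4·12/11 = 4.3636.

x* = 4.3636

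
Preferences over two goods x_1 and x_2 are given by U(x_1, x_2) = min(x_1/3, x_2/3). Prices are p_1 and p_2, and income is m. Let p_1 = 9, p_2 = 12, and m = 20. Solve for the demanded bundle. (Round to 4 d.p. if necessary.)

Leontief preferences: the optimum is at the kink where x_1/3 = x_2/3, i.e. x_2 = x_1.
Budget: p_1·x_1 + p_2·x_1 = m, so (3·p_1 + 3·p_2)·x_1 = 3·m.
Demand: x_1*(p_1,p_2,m) = 3·m/(3·p_1 + 3·p_2), x_2* = 3·m/(3·p_1 + 3·p_2).
Here 3·9 + 3·12 = 63, giving x_1* = 0.9524 and x_2* = 0.9524.

x_1* = 0.9524, x_2* = 0.9524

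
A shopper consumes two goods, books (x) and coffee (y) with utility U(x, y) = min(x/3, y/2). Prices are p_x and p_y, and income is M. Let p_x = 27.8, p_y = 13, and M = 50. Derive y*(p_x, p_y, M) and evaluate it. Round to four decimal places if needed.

Here 3·27.8 + 2·13 = 109.4, giving y* = 0.9141.

y* = 0.9141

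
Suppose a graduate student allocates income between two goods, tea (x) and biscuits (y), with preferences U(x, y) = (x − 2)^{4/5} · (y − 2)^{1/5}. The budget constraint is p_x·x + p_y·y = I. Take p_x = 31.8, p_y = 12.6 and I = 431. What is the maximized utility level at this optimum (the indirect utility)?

MRS = 4·(y−2)/(x−2). Tangency with p_x/p_y gives y−2 = (1/4)·(p_x/p_y)·(x−2).
After buying the subsistence bundle (2, 2), a share 0.8 of the remaining income goes to x: x* = 2 + 0.8·(I − 2p_x − 2p_y)/p_x.
Discretionary income = 431 − 2·31.8 − 2·12.6 = 342.2; x* = 2 + 0.8·342.2/31.8 = 10.6088; y* = 2 + 0.2·342.2/12.6 = 7.4317.
Utility at the optimum: U(10.6088, 7.4317) = 7.8513.

V = 7.8513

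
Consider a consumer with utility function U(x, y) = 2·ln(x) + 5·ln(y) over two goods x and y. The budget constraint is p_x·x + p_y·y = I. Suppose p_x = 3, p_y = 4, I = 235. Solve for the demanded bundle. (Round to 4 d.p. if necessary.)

x* = 22.381, y* = 41.9643

Tangency: MRS = (2/5)·y/x = p_x/p_y.
Rearranging, p_y·y = (5/2)·p_x·x. Substituting into the budget gives p_x·x·(1 + (5/2)) = I.
Demand: x*(p_x,p_y,I) = 2/7·I/p_x and y* = 5/7·I/p_y.
At p_x=3, p_y=4, I=235: x* = 2/7·235/3 = 22.381, y* = 41.9643.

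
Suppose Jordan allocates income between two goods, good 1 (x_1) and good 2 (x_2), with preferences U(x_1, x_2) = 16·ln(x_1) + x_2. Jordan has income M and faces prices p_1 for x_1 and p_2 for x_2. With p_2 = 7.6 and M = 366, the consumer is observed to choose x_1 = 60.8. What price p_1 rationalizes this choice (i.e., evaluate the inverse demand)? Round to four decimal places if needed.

MU_x_1 = 16/x_1, MU_x_2 = 1. Tangency: 16/x_1 = p_1/p_2.
So x_1*(p_1,p_2) = 16·p_2/p_1, independent of income; and x_2* = (M − 16·p_2)/p_2.
Set x_1* = 60.8 in the demand function and solve for p_1: p_1 = 2.

p_1 = 2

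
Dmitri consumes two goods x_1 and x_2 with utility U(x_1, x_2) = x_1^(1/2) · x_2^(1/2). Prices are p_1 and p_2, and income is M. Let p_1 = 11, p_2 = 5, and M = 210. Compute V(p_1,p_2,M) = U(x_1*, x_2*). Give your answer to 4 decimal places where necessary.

V = 14.1582

Tangency: MRS = x_2/x_1 = p_1/p_2.
So 0.5·p_2·x_2 = 0.5·p_1·x_1; combined with the budget, a share 0.5 of income goes to x_1.
Demand: x_1*(p_1,p_2,M) = 0.5·M/p_1 and x_2* = 0.5·M/p_2.
At p_1=11, p_2=5, M=210: x_1* = 0.5·210/11 = 9.5455, x_2* = 21.
Utility at the optimum: U(9.5455, 21) = 14.1582.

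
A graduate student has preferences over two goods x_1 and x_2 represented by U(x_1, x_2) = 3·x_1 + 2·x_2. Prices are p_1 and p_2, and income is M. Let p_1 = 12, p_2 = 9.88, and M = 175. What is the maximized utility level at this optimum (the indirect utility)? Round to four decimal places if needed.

Perfect substitutes: compare marginal utility per dollar. 3/p_1 vs 2/p_2 → 0.25 vs 0.2024.
x_1 gives more utility per dollar, so spend all income on x_1: x_1* = M/p_1, x_2* = 0.
Numerically: x_1* = 14.5833, x_2* = 0.
Utility at the optimum: U(14.5833, 0) = 43.75.

V = 43.75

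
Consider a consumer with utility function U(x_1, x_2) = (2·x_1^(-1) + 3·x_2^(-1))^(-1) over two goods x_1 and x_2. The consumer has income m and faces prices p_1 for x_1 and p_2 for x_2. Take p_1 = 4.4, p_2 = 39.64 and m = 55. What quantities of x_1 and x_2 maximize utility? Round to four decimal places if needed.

MU_x_1 ∝ 2·x_1^(-2), MU_x_2 ∝ 3·x_2^(-2), so MRS = (2/3)·(x_2/x_1)^(2) = p_1/p_2.
Hence x_2/x_1 = ((3/2)·p_1/p_2)^(1/(2)), i.e. raised to the 0.5 power.
Substitute x_2 = (x_2/x_1)·x_1 into the budget: x_1* = m/(p_1 + p_2·(x_2/x_1)).
Numerically x_2/x_1 = 0.408042, so x_1* = 55/(4.4 + 39.64·0.408042) = 2.6732 and x_2* = 0.408042·2.6732 = 1.0908.

x_1* = 2.6732, x_2* = 1.0908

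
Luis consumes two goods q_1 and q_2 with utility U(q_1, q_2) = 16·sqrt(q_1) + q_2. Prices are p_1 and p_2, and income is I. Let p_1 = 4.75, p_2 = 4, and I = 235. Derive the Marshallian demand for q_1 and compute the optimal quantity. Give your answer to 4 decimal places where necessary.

Set MRS = p_1/p_2: 8·q_1^(−1/2) = p_1/p_2.
Solve: √q_1 = 8·p_2/p_1, so q_1*(p_1,p_2) = (8·p_2/p_1)², and q_2* = (I − p_1·q_1*)/p_2.
Plugging in: q_1* = (8·4/4.75)² = 45.385.

q_1* = 45.385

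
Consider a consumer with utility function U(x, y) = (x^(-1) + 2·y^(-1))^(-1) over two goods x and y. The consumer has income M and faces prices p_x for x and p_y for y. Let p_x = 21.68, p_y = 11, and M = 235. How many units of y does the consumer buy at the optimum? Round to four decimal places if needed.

From the CES first-order condition, (1/2)·(y/x)^(2) = p_x/p_y.
Solve for the ratio: y/x = [2·p_x/p_y]^(0.5).
With the ratio pinned down, the budget gives x* = M/(p_x + p_y·(y/x)) and y* = (y/x)·x*.
Numerically y/x = 1.985401, so x* = 235/(21.68 + 11·1.985401) = 5.3999 and y* = 1.985401·5.3999 = 10.7209.

y* = 10.7209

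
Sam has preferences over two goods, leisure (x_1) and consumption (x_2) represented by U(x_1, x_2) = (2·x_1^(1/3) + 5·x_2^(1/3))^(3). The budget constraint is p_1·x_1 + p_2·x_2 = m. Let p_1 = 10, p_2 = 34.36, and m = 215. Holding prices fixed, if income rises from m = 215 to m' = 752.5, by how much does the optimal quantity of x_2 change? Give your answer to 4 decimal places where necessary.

Δx_2* = 10.6493

Numerically x_2/x_1 = 0.620626, so x_1* = 215/(10 + 34.36·0.620626) = 6.8636 and x_2* = 0.620626·6.8636 = 4.2597.
At m' = 752.5: x_2* = 14.909. Change: 14.909 − 4.2597 = 10.6493.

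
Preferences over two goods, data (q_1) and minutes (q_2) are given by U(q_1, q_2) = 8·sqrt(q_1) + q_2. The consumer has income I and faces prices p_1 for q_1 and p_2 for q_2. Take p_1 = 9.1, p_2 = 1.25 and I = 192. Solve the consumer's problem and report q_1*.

q_1* = 0.3019

Set MRS = p_1/p_2: 4·q_1^(−1/2) = p_1/p_2.
Solve: √q_1 = 4·p_2/p_1, so q_1*(p_1,p_2) = (4·p_2/p_1)², and q_2* = (I − p_1·q_1*)/p_2.
Plugging in: q_1* = (4·1.25/9.1)² = 0.3019.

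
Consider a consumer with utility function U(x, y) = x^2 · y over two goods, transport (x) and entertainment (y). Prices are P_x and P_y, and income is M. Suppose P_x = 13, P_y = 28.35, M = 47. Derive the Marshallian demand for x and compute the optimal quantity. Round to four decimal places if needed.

x* = 2.4103

Tangency: MRS = 2·y/x = P_x/P_y.
So 2·P_y·y = P_x·x; combined with the budget, a share 2/3 of income goes to x.
Demand: x*(P_x,P_y,M) = 2/3·M/P_x and y* = 1/3·M/P_y.
At P_x=13, P_y=28.35, M=47: x* = 2/3·47/13 = 2.4103.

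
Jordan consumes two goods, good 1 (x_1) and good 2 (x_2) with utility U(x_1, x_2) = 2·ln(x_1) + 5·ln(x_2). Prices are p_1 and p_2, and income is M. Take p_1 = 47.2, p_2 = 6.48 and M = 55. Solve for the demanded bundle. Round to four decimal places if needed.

The MRS is (2/5)·x_2/x_1. Set MRS = p_1/p_2.
So 2·p_2·x_2 = 5·p_1·x_1; combined with the budget, a share 2/7 of income goes to x_1.
Demand: x_1*(p_1,p_2,M) = 2/7·M/p_1 and x_2* = 5/7·M/p_2.
At p_1=47.2, p_2=6.48, M=55: x_1* = 2/7·55/47.2 = 0.3329, x_2* = 6.0626.

x_1* = 0.3329, x_2* = 6.0626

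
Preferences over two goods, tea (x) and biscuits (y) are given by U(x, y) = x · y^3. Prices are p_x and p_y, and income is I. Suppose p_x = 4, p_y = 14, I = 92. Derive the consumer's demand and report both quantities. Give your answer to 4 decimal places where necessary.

x* = 5.75, y* = 4.9286

At p_x=4, p_y=14, I=92: x* = 0.25·92/4 = 5.75, y* = 4.9286.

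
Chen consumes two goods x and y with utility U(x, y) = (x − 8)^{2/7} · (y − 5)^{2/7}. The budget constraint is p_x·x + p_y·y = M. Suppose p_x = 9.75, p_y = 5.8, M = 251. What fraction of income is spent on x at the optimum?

share on x = 0.5976

Substituting into the budget: x* = 8 + 0.5·(M − 8·p_x − 5·p_y)/p_x, and y* = 5 + 0.5·(…)/p_y.
Discretionary income = 251 − 8·9.75 − 5·5.8 = 144; x* = 8 + 0.5·144/9.75 = 15.3846; y* = 5 + 0.5·144/5.8 = 17.4138.
Expenditure on x: 9.75·15.3846 = 150; share = 0.5976.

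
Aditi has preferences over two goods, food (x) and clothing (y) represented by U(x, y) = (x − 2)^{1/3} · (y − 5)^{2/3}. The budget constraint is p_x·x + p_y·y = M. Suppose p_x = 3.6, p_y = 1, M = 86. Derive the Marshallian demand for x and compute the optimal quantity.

After buying the subsistence bundle (2, 5), a share 1/3 of the remaining income goes to x: x* = 2 + 1/3·(M − 2p_x − 5p_y)/p_x.
Discretionary income = 86 − 2·3.6 − 5·1 = 73.8; x* = 2 + 1/3·73.8/3.6 = 8.8333.

x* = 8.8333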